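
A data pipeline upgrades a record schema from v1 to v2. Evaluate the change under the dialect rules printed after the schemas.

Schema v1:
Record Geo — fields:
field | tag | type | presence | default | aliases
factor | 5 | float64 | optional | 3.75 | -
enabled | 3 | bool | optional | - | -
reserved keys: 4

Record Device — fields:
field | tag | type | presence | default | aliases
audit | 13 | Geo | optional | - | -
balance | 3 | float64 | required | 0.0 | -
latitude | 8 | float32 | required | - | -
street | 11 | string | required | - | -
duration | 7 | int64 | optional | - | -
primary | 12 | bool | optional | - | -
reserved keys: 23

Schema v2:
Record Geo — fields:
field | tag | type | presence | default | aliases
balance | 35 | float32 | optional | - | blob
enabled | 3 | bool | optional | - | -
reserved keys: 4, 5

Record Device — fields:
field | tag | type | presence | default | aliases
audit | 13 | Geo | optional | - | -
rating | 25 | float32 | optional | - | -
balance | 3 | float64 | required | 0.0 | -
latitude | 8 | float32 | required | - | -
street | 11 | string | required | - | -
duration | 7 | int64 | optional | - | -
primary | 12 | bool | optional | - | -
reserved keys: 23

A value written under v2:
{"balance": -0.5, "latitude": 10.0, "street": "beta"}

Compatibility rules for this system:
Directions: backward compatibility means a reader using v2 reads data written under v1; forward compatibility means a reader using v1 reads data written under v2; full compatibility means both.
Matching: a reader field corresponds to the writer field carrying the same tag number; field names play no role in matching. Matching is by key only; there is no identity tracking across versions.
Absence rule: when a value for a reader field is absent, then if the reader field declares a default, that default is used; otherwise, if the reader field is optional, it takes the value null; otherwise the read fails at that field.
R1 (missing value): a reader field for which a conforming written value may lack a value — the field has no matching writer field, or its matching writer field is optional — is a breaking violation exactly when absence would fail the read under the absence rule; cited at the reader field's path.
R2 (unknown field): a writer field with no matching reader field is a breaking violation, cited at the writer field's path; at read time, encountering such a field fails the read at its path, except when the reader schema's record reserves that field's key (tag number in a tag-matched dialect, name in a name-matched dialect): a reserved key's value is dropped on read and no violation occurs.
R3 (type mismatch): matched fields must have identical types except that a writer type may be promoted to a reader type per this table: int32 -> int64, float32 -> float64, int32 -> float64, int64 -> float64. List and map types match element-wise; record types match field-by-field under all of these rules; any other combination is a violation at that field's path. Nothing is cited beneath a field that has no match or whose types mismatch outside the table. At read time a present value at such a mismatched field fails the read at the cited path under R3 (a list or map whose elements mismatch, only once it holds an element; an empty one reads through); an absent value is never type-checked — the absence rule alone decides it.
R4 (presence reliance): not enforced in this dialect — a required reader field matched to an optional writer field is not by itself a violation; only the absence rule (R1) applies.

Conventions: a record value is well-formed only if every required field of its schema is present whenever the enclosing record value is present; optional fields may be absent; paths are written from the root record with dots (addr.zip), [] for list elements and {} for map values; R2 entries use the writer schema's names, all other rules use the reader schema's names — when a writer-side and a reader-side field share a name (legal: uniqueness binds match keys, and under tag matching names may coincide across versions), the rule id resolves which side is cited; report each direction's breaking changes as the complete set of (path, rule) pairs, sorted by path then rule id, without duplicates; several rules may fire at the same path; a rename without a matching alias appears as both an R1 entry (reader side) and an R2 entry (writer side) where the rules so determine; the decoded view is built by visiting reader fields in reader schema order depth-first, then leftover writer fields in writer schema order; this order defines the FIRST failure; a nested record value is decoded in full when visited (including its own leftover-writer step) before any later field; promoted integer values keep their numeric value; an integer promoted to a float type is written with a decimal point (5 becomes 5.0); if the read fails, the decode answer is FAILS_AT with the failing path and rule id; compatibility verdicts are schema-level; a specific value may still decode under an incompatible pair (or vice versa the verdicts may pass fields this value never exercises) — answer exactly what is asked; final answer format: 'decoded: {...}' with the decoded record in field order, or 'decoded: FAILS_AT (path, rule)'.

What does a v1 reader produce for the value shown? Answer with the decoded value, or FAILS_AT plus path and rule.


arrows below run writer -> reader for Device
decode walk for Device under reader schema v1:
  audit := null (not supplied -> null)
  balance := -0.5
  latitude := 10.0
  street := "beta"
  duration := null (not supplied -> null)
  primary := null (not supplied -> null)
  => decoded: {"audit": null, "balance": -0.5, "latitude": 10.0, "street": "beta", "duration": null, "primary": null}
remaining Device differences; none change what is asked:
  removed field factor from record Geo (its key 5 joins the reserved list) -> fires no rule on Device under this dialect and leaves the result unchanged
  added field balance to record Geo: optional float32, tag 35 (in v2 it sits immediately before enabled) -> changes Device's schema-level verdicts only — the decode of this value is the same
  added field rating to record Device: optional float32, tag 25 (in v2 it sits immediately before balance) -> changes Device's schema-level verdicts only — the decode of this value is the same

decoded: {"audit": null, "balance": -0.5, "latitude": 10.0, "street": "beta", "duration": null, "primary": null}


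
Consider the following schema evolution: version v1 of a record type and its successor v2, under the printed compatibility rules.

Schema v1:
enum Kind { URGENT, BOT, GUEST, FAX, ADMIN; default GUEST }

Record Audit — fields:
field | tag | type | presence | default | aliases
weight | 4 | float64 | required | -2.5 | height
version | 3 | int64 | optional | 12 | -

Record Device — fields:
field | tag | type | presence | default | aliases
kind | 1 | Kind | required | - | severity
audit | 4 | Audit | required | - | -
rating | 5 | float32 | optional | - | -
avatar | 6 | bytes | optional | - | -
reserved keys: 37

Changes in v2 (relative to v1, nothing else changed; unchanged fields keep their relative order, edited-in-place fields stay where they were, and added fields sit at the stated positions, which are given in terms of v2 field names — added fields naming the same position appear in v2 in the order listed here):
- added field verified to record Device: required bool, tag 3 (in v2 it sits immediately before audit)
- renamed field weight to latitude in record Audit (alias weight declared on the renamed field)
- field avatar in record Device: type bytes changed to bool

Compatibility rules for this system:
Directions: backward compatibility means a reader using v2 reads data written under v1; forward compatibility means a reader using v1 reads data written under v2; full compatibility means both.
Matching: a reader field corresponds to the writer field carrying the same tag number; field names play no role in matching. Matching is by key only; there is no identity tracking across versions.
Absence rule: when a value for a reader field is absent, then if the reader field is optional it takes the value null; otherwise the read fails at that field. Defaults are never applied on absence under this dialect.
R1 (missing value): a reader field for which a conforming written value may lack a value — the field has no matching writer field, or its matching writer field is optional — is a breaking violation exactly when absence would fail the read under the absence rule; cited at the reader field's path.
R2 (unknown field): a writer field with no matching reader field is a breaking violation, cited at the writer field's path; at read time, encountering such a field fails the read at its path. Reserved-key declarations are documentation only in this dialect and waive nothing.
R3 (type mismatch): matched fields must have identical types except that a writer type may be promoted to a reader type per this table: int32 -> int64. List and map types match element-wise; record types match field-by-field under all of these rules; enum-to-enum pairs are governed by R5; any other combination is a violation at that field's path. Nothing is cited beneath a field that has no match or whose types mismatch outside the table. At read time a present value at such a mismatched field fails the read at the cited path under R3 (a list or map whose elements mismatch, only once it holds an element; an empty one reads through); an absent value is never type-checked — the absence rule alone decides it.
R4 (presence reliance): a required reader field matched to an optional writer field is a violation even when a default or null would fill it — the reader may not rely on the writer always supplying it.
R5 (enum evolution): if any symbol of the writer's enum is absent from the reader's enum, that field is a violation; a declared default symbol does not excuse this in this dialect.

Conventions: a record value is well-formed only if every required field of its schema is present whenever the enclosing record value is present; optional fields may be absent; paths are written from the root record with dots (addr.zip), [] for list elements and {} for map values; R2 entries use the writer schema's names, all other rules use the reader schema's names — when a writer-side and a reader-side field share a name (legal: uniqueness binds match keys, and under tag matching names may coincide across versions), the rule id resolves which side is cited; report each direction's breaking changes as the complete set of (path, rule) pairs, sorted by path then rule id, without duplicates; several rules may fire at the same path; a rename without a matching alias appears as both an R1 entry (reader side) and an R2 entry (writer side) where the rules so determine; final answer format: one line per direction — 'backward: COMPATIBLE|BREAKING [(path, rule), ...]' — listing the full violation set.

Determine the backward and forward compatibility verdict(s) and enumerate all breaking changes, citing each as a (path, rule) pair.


each type pair in Device: writer, then reader
backward on Device — v2 reading data written by v1:
  kind: paired with writer kind (Kind -> Kind; writer required)
  verified has no writer counterpart
  audit: paired with writer audit (Audit -> Audit; writer required)
  rating: paired with writer rating (float32 -> float32; writer optional)
  avatar: paired with writer avatar (bytes -> bool; writer optional)
  audit.latitude: paired with writer audit.weight (float64 -> float64; writer required)
  audit.version: paired with writer audit.version (int64 -> int64; writer optional)
  R3 fires at avatar
  R1 fires at verified
  => 2 violation(s): backward is BREAKING for Device
forward on Device — v1 reading data written by v2:
  kind: paired with writer kind (Kind -> Kind; writer required)
  audit: paired with writer audit (Audit -> Audit; writer required)
  rating: paired with writer rating (float32 -> float32; writer optional)
  avatar: paired with writer avatar (bool -> bytes; writer optional)
  verified (writer side), unknown to reader
  audit.weight: paired with writer audit.latitude (float64 -> float64; writer required)
  audit.version: paired with writer audit.version (int64 -> int64; writer optional)
  R3 fires at avatar
  R2 fires at verified
  => 2 violation(s): forward is BREAKING for Device

backward: BREAKING [(avatar, R3), (verified, R1)]; forward: BREAKING [(avatar, R3), (verified, R2)]


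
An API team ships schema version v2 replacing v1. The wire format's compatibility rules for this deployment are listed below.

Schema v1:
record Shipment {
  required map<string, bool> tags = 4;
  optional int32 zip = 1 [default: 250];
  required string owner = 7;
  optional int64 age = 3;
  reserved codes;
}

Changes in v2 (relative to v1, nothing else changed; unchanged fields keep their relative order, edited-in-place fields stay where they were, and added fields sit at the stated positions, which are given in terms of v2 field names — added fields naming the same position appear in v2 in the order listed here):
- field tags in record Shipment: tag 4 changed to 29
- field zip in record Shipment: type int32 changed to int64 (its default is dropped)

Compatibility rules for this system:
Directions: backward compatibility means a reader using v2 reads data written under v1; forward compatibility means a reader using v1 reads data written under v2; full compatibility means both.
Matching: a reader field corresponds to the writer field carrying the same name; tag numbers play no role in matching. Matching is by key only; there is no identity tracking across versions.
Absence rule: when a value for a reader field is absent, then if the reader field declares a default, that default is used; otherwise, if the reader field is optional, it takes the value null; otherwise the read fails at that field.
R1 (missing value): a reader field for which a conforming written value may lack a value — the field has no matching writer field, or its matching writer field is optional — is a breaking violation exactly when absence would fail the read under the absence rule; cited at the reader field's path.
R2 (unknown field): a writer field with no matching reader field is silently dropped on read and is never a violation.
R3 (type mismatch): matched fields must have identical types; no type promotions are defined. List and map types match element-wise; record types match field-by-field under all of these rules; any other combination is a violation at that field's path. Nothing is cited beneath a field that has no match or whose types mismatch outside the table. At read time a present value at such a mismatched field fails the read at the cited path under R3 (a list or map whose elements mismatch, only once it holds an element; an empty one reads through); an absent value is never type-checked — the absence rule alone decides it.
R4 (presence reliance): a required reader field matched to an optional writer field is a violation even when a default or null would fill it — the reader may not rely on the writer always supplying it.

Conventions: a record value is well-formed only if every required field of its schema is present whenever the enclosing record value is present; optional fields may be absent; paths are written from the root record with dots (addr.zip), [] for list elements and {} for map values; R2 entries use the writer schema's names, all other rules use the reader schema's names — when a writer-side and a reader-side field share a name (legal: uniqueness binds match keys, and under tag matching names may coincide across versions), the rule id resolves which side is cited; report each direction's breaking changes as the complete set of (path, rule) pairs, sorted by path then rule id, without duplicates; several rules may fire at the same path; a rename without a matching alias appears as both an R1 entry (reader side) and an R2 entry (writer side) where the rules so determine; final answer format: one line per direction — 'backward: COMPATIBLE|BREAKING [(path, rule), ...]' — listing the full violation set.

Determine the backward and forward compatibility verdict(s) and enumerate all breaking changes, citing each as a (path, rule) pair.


the writer's type comes first in each Shipment pair
backward for Shipment (reader v2, writer v1):
  tags: map<string, bool> -> map<string, bool>, writer required; from tags
  zip: int32 -> int64, writer optional; from zip
  owner: string -> string, writer required; from owner
  age: int64 -> int64, writer optional; from age
  breaking: (zip, R3)
  backward on Shipment therefore BREAKING (1)
forward for Shipment (reader v1, writer v2):
  tags: map<string, bool> -> map<string, bool>, writer required; from tags
  zip: int64 -> int32, writer optional; from zip
  owner: string -> string, writer required; from owner
  age: int64 -> int64, writer optional; from age
  breaking: (zip, R3)
  forward on Shipment therefore BREAKING (1)

backward: BREAKING [(zip, R3)]; forward: BREAKING [(zip, R3)]


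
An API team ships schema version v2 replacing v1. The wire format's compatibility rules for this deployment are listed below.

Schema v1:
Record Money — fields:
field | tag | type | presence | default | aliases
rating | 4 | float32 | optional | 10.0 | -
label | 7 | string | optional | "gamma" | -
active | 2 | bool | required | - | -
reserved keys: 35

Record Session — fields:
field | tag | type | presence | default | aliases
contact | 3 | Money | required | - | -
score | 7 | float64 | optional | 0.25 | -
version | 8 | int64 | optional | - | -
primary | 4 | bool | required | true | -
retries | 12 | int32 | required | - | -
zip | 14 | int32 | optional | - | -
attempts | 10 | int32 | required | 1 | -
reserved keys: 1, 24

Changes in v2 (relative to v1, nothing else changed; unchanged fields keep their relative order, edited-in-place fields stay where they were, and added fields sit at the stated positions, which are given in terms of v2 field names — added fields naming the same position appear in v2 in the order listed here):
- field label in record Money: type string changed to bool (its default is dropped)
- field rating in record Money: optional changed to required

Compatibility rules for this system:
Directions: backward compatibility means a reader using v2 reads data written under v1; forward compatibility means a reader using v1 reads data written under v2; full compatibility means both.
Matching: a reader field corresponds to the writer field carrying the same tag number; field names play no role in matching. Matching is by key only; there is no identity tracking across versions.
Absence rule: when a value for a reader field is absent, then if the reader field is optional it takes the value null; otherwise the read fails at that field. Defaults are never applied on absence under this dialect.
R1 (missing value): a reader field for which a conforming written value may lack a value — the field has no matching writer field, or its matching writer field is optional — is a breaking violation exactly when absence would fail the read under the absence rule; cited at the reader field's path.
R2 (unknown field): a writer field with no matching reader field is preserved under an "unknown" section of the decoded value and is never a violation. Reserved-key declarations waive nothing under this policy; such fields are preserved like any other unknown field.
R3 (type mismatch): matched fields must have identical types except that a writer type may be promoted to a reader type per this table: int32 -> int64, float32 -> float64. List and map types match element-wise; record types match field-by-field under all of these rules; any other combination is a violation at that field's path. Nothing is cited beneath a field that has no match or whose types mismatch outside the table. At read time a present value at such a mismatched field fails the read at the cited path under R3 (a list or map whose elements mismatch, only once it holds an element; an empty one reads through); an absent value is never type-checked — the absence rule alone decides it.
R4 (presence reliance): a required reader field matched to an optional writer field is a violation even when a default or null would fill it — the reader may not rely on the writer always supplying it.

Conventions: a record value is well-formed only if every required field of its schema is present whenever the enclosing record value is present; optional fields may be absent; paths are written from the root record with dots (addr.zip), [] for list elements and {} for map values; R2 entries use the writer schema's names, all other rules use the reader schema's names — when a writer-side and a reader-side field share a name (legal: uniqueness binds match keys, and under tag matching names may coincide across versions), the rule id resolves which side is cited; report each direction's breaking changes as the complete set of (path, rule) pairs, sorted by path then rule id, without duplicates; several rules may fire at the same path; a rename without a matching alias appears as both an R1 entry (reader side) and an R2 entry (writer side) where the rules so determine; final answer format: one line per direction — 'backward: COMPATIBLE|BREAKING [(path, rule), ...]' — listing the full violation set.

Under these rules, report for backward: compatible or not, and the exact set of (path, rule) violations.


backward: BREAKING [(contact.label, R3), (contact.rating, R1), (contact.rating, R4)]

the writer's type comes first in each Session pair
backward analysis of Session with v2 as reader and v1 as writer:
  contact: paired with writer contact (Money -> Money; writer required)
  score: paired with writer score (float64 -> float64; writer optional)
  version: paired with writer version (int64 -> int64; writer optional)
  primary: paired with writer primary (bool -> bool; writer required)
  retries: paired with writer retries (int32 -> int32; writer required)
  zip: paired with writer zip (int32 -> int32; writer optional)
  attempts: paired with writer attempts (int32 -> int32; writer required)
  contact.rating: paired with writer contact.rating (float32 -> float32; writer optional)
  contact.label: paired with writer contact.label (string -> bool; writer optional)
  contact.active: paired with writer contact.active (bool -> bool; writer required)
  violation R3 at contact.label
  violation R1 at contact.rating
  violation R4 at contact.rating
  => 3 violation(s): backward is BREAKING for Session


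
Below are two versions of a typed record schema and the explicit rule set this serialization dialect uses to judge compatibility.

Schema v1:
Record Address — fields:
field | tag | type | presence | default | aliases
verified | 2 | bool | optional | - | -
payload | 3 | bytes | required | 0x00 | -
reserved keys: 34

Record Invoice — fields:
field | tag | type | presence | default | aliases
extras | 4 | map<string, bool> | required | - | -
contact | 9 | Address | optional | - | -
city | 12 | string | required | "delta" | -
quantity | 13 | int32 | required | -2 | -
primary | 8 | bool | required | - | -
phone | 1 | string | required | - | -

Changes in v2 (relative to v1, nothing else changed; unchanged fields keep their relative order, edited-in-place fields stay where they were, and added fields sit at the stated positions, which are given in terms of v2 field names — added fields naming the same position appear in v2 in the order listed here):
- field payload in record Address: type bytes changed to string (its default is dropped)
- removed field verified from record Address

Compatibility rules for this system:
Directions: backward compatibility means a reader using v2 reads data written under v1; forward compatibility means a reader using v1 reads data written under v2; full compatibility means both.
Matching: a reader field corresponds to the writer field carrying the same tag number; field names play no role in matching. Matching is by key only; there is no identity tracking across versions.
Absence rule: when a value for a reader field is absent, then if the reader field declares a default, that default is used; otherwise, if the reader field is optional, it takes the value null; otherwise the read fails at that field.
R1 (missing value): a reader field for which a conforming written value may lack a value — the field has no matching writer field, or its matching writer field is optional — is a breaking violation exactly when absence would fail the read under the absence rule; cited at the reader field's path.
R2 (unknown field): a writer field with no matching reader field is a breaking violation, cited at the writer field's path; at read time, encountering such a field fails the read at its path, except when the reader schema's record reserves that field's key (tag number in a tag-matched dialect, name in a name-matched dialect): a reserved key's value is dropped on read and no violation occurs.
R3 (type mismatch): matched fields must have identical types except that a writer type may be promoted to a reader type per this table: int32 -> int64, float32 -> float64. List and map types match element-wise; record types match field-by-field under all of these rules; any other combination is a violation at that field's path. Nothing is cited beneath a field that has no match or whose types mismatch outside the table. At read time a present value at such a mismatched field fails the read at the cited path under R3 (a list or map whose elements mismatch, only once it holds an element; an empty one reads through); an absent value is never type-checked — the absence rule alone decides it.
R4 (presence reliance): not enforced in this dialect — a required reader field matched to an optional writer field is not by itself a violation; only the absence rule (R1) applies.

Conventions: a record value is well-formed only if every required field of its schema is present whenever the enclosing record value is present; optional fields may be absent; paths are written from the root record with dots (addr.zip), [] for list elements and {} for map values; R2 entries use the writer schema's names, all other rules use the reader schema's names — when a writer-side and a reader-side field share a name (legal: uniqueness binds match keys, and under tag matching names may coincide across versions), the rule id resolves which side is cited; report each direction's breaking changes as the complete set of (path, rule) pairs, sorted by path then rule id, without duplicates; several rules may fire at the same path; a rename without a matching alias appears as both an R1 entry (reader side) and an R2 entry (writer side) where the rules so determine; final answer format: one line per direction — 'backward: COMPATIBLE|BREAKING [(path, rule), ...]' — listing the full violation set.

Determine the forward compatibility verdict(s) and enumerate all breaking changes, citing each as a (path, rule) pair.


arrows below run writer -> reader for Invoice
checking forward for Invoice: reader v1 against writer v2:
  extras: map<string, bool> -> map<string, bool>, writer required; from extras
  contact: Address -> Address, writer optional; from contact
  city: string -> string, writer required; from city
  quantity: int32 -> int32, writer required; from quantity
  primary: bool -> bool, writer required; from primary
  phone: string -> string, writer required; from phone
  contact.verified has no writer counterpart
  contact.payload: string -> bytes, writer required; from contact.payload
  R3 fires at contact.payload
  => forward verdict for Invoice: BREAKING, 1 violation(s)
remaining Invoice differences; none change what is asked:
  removed field verified from record Address -> matters only for Invoice's backward compatibility — outside the asked direction

forward: BREAKING [(contact.payload, R3)]


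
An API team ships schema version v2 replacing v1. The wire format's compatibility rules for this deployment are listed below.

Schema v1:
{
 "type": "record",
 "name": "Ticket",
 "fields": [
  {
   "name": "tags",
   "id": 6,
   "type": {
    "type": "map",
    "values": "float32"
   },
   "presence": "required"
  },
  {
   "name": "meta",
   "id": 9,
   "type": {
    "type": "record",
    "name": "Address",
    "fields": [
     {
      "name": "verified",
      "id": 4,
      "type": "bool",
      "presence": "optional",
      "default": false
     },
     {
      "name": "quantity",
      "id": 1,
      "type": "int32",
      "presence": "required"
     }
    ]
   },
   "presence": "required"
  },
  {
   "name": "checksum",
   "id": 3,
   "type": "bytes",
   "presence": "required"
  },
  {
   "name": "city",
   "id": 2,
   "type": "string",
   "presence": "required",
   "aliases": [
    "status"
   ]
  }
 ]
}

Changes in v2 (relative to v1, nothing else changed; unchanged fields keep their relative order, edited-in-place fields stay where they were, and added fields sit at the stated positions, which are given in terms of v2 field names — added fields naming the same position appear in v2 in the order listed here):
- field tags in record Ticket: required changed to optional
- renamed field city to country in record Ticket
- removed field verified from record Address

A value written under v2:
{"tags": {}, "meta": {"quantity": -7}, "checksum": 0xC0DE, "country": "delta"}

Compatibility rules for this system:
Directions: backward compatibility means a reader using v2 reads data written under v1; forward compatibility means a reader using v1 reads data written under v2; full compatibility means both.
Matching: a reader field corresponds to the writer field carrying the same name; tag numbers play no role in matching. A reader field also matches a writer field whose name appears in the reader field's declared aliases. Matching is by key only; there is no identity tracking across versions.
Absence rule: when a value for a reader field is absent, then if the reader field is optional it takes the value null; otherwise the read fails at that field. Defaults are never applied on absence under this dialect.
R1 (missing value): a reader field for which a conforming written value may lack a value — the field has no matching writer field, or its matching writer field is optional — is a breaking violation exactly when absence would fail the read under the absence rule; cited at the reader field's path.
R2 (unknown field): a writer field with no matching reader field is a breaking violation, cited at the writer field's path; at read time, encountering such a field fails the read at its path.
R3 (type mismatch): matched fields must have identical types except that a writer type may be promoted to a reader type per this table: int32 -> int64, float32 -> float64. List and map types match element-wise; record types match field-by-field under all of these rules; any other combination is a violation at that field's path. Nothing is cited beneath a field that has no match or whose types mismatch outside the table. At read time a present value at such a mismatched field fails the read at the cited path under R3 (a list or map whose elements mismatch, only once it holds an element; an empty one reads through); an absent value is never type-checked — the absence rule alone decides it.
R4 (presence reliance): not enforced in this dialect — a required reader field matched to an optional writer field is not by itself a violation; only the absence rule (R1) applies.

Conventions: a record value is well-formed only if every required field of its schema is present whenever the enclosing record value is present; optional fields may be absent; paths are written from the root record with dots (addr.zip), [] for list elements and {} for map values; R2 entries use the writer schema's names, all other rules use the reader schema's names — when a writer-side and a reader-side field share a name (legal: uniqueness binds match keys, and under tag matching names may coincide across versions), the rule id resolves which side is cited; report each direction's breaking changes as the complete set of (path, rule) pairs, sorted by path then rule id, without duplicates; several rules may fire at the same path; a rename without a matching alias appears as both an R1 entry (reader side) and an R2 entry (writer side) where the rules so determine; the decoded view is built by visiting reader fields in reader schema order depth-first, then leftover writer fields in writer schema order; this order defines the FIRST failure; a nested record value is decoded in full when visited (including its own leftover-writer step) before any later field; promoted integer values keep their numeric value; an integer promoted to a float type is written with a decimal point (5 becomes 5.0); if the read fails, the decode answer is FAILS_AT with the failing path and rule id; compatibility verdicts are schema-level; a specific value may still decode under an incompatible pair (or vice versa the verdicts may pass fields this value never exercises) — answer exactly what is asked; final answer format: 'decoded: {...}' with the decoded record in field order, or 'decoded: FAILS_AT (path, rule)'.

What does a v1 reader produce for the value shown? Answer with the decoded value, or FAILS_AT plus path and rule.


the writer's type comes first in each Ticket pair
decoding the Ticket value with the v1 reader:
  tags := {}
  meta.verified := null (not supplied -> null)
  meta.quantity := -7
  checksum := 0xC0DE
  read fails at city under R1 (no fill)
  => FAILS_AT (city, R1)
the rest of the Ticket diff is inert for this question:
  field tags in record Ticket: required changed to optional -> shifts the Ticket verdicts, not this decode
  removed field verified from record Address -> shifts the Ticket verdicts, not this decode

decoded: FAILS_AT (city, R1)


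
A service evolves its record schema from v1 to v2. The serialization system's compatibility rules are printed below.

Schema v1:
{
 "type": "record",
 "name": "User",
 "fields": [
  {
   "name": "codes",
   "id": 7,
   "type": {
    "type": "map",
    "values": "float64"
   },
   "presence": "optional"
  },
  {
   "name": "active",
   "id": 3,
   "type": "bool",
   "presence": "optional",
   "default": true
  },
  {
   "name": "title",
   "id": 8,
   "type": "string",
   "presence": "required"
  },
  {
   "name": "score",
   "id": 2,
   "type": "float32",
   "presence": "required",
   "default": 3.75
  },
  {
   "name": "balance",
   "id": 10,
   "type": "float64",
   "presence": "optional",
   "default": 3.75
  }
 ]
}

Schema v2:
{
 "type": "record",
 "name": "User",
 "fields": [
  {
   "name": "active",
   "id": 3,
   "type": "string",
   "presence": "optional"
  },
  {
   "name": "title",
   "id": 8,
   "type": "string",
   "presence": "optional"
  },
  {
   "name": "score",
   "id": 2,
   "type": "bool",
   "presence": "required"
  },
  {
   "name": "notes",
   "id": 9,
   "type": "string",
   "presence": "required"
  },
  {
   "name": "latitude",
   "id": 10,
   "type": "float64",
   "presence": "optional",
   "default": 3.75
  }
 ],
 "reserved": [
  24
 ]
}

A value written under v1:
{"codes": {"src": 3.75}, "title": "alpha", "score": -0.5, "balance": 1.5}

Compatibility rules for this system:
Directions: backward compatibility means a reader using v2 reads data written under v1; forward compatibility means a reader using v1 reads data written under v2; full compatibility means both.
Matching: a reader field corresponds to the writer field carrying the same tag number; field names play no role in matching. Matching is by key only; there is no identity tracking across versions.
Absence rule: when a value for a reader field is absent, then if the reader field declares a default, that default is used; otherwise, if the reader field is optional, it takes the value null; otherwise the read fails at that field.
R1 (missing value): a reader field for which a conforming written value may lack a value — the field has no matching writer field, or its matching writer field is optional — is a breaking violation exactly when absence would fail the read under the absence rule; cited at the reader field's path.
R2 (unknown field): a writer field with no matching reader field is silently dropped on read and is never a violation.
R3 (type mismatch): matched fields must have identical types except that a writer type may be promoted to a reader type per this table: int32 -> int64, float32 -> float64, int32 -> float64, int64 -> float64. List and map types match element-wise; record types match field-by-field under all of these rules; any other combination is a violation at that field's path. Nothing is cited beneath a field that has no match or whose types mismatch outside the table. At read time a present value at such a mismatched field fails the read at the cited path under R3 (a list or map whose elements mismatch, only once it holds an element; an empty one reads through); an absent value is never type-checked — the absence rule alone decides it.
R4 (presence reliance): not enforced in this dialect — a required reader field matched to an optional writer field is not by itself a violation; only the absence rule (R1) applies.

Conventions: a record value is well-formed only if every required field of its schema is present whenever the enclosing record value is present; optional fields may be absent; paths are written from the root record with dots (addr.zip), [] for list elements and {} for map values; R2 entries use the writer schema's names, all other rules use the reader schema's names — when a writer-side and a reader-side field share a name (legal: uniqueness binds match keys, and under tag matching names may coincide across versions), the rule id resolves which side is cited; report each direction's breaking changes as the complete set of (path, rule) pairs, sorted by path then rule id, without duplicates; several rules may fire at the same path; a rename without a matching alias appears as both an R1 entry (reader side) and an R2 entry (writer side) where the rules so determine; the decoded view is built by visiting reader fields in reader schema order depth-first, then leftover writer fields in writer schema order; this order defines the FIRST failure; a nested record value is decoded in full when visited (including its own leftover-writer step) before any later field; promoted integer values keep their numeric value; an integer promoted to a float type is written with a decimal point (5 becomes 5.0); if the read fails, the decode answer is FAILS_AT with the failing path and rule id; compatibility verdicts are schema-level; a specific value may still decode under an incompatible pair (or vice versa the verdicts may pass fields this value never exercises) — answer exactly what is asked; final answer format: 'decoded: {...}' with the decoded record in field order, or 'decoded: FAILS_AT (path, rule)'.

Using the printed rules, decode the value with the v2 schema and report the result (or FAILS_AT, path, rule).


in User below, arrows point writer -> reader
decode (reader v2):
  active := null (absent, optional -> null)
  title := "alpha"
  read fails at score under R3
  => FAILS_AT (score, R3)
diffs on User not affecting the asked answer:
  field active in record User: type bool changed to string (its default is dropped) -> a verdict-level change on User — the shown value reads the same
  renamed field balance to latitude in record User -> triggers nothing under the printed rules; the User answer is the same either way
  field title in record User: required changed to optional -> a verdict-level change on User — the shown value reads the same
  added field notes to record User: required string, tag 9 (in v2 it sits immediately before latitude) -> a verdict-level change on User — the shown value reads the same

decoded: FAILS_AT (score, R3)


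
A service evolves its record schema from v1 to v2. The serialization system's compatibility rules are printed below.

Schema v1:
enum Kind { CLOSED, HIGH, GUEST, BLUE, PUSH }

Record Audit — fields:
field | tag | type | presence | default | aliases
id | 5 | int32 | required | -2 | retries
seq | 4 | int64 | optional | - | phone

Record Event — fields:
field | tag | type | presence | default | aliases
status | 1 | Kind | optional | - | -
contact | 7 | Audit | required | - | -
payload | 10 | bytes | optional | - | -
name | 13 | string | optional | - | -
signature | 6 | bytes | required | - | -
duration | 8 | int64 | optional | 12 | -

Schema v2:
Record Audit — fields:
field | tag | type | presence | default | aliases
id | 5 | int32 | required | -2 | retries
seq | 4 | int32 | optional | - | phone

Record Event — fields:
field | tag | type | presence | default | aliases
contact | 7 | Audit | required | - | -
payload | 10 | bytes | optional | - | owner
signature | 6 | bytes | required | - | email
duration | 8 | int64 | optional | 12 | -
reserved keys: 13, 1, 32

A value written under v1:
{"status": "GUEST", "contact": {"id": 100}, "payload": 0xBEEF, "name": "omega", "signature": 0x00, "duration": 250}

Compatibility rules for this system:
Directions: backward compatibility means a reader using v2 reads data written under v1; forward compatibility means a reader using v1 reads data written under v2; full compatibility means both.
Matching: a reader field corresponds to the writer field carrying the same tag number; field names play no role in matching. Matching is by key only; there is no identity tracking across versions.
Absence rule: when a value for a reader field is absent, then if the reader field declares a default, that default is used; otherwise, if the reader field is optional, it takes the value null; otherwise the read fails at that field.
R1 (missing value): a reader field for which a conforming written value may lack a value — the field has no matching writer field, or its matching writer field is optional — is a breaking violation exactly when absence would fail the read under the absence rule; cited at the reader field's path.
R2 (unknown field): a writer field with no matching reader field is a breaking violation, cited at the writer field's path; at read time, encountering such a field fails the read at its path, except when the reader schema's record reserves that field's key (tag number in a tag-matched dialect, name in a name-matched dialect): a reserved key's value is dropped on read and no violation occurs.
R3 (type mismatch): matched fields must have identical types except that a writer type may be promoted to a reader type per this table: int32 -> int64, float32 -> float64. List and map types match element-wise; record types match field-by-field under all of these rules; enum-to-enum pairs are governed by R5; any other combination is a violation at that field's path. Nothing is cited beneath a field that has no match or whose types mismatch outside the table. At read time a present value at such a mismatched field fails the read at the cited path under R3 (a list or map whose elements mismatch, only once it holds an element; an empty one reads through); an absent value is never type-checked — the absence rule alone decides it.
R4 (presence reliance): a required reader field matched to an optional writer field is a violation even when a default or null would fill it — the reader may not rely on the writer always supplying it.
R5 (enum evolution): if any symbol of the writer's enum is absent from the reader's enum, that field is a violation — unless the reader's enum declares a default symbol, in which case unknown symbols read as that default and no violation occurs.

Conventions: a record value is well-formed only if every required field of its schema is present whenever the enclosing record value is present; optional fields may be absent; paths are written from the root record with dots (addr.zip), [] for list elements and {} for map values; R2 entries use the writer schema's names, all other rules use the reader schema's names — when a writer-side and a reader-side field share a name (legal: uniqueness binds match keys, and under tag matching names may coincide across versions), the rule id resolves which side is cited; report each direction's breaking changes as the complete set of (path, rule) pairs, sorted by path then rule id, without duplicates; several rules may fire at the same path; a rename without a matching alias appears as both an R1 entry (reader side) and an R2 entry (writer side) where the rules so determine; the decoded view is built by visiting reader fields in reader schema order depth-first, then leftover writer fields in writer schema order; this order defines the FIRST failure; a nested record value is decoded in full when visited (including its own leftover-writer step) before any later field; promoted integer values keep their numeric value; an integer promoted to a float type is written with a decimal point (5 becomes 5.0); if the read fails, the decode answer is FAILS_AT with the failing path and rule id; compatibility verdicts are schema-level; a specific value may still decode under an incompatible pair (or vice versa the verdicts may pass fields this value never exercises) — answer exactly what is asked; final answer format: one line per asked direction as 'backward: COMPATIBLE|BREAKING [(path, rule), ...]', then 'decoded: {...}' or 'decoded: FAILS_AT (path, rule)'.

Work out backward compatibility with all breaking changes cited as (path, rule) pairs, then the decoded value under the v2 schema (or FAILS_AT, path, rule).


backward: BREAKING [(contact.seq, R3)]; decoded: {"contact": {"id": 100, "seq": null}, "payload": 0xBEEF, "signature": 0x00, "duration": 250}

each type pair in Event: writer, then reader
backward analysis of Event with v2 as reader and v1 as writer:
  contact: paired with writer contact (Audit -> Audit; writer required)
  payload: paired with writer payload (bytes -> bytes; writer optional)
  signature: paired with writer signature (bytes -> bytes; writer required)
  duration: paired with writer duration (int64 -> int64; writer optional)
  leftover writer field: status
  leftover writer field: name
  contact.id: paired with writer contact.id (int32 -> int32; writer required)
  contact.seq: paired with writer contact.seq (int64 -> int32; writer optional)
  R3 fires at contact.seq
  => backward verdict for Event: BREAKING, 1 violation(s)
decode (reader v2):
  contact.id := 100
  contact.seq := null (absent, optional -> null)
  payload := 0xBEEF
  signature := 0x00
  duration := 250
  writer status: reserved -> dropped
  writer name: reserved -> dropped
  => decoded: {"contact": {"id": 100, "seq": null}, "payload": 0xBEEF, "signature": 0x00, "duration": 250}
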